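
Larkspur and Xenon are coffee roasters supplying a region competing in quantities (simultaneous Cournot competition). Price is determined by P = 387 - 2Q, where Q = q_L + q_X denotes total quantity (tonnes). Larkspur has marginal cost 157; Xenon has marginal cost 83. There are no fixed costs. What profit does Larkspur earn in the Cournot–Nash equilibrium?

Larkspur's profit: π_L = (387 - 2Q)q_L - (157q_L). Setting ∂π_L/∂q_L = 0: 230 - 4q_L - 2(q_X) = 0.
Xenon's first-order condition: 304 - 4q_X - 2(q_L) = 0.
Best responses: q_L = (230 - 2q_X)/4, q_X = (304 - 2q_L)/4.
Solving the pair: q_L = 26, q_X = 63.
Price P = 387 - 2·89 = 209.
Larkspur's profit: (209 - 157)·26 = 1352.

1352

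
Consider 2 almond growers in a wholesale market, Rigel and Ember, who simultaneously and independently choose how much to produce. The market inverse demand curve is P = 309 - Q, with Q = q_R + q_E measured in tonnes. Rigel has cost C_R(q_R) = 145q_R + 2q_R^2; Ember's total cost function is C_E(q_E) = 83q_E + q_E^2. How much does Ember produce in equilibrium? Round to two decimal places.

Rigel's profit: π_R = (309 - Q)q_R - (145q_R + 2q_R²). Setting ∂π_R/∂q_R = 0: 164 - 6q_R - (q_E) = 0.
Ember's profit: π_E = (309 - Q)q_E - (83q_E + q_E²). Setting ∂π_E/∂q_E = 0: 226 - 4q_E - (q_R) = 0.
So q_R = (164 - q_E)/6 and q_E = (226 - q_R)/4.
Solving the pair: q_R = 430/23, q_E = 1192/23.

51.83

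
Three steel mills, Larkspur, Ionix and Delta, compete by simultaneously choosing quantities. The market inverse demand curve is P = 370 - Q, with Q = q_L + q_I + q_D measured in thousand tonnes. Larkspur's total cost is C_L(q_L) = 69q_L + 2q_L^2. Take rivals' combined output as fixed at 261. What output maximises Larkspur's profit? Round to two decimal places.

With rivals' combined output fixed at 261, Larkspur's profit is π_L = (370 - 261 - q_L)q_L - (69q_L + 2q_L²) = (109 - q_L)q_L - (69q_L + 2q_L²).
∂π_L/∂q_L = 40 - 6q_L = 0, so q_L = 20/3.

6.67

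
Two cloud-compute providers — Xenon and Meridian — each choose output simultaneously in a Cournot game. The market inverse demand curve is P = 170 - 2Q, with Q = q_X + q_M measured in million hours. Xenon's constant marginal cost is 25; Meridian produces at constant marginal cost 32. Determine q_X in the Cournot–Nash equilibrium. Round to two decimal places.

25.33

Xenon's profit: π_X = (170 - 2Q)q_X - (25q_X). Setting ∂π_X/∂q_X = 0: 145 - 4q_X - 2(q_M) = 0.
Meridian's profit: π_M = (170 - 2Q)q_M - (32q_M). Setting ∂π_M/∂q_M = 0: 138 - 4q_M - 2(q_X) = 0.
So q_X = (145 - 2q_M)/4 and q_M = (138 - 2q_X)/4.
Solving the pair: q_X = 76/3, q_M = 131/6.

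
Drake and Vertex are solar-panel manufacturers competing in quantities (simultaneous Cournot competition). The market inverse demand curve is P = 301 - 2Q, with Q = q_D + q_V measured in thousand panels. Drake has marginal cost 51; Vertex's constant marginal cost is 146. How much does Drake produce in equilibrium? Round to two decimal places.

57.50

Drake's profit: π_D = (301 - 2Q)q_D - (51q_D). Setting ∂π_D/∂q_D = 0: 250 - 4q_D - 2(q_V) = 0.
Vertex's profit: π_V = (301 - 2Q)q_V - (146q_V). Setting ∂π_V/∂q_V = 0: 155 - 4q_V - 2(q_D) = 0.
So q_D = (250 - 2q_V)/4 and q_V = (155 - 2q_D)/4.
Solving the pair: q_D = 115/2, q_V = 10.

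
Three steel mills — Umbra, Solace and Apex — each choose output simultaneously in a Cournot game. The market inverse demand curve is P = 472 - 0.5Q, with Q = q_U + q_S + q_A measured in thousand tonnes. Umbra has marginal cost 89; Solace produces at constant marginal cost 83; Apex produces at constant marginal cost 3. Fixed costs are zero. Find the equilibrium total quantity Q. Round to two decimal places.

Umbra's profit: π_U = (472 - 0.5Q)q_U - (89q_U). Setting ∂π_U/∂q_U = 0: 383 - q_U - (1/2)(q_S + q_A) = 0.
Solace's first-order condition: 389 - q_S - (1/2)(q_U + q_A) = 0.
Apex's first-order condition: 469 - q_A - (1/2)(q_U + q_S) = 0.
Adding the 3 first-order conditions: 1241 − 2Q = 0, so Q = 1241/2.
Back-substituting: q_U = (383 − 1241/4)/(1/2) = 291/2, q_S = (389 − 1241/4)/(1/2) = 315/2, q_A = (469 − 1241/4)/(1/2) = 635/2.
Total output Q = 291/2 + 315/2 + 635/2 = 1241/2.

620.50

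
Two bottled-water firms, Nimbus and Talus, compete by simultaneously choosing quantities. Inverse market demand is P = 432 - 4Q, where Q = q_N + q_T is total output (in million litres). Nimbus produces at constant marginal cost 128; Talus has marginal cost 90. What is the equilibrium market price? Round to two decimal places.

216.67

Nimbus's profit: π_N = (432 - 4Q)q_N - (128q_N). Setting ∂π_N/∂q_N = 0: 304 - 8q_N - 4(q_T) = 0.
Talus's first-order condition: 342 - 8q_T - 4(q_N) = 0.
Best responses: q_N = (304 - 4q_T)/8, q_T = (342 - 4q_N)/8.
Substituting one into the other gives q_N = 133/6 and q_T = 95/3.
Total output Q = 323/6, so price P = 432 - 4·(323/6) = 650/3.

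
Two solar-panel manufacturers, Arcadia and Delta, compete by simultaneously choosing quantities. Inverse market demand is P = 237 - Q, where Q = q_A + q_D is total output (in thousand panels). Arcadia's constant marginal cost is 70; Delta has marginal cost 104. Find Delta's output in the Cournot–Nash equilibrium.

33

Arcadia's profit: π_A = (237 - Q)q_A - (70q_A). Setting ∂π_A/∂q_A = 0: 167 - 2q_A - (q_D) = 0.
Delta's profit: π_D = (237 - Q)q_D - (104q_D). Setting ∂π_D/∂q_D = 0: 133 - 2q_D - (q_A) = 0.
Best responses: q_A = (167 - q_D)/2, q_D = (133 - q_A)/2.
Solving the pair: q_A = 67, q_D = 33.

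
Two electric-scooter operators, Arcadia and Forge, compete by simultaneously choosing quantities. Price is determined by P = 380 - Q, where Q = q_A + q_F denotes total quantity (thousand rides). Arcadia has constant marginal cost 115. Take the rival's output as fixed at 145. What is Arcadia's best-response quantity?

60

With the rival's output fixed at 145, Arcadia's profit is π_A = (380 - 145 - q_A)q_A - (115q_A) = (235 - q_A)q_A - (115q_A).
∂π_A/∂q_A = 120 - 2q_A = 0, so q_A = 60.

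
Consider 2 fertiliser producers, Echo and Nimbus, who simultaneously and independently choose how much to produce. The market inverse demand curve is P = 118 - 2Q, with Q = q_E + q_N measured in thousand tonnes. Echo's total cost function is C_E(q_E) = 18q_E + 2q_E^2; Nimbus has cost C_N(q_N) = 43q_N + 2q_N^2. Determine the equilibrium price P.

Echo's profit: π_E = (118 - 2Q)q_E - (18q_E + 2q_E²). Setting ∂π_E/∂q_E = 0: 100 - 8q_E - 2(q_N) = 0.
Nimbus's profit: π_N = (118 - 2Q)q_N - (43q_N + 2q_N²). Setting ∂π_N/∂q_N = 0: 75 - 8q_N - 2(q_E) = 0.
Best responses: q_E = (100 - 2q_N)/8, q_N = (75 - 2q_E)/8.
Solving the pair: q_E = 65/6, q_N = 20/3.
Total output Q = 35/2, so price P = 118 - 2·(35/2) = 83.

83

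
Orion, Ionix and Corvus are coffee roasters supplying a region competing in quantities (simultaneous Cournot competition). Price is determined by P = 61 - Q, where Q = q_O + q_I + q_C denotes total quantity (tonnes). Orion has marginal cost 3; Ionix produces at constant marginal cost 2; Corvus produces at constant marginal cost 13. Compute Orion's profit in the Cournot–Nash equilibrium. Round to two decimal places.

Orion's profit: π_O = (61 - Q)q_O - (3q_O). Setting ∂π_O/∂q_O = 0: 58 - 2q_O - (q_I + q_C) = 0.
Ionix's first-order condition: 59 - 2q_I - (q_O + q_C) = 0.
Corvus's first-order condition: 48 - 2q_C - (q_O + q_I) = 0.
Adding the 3 conditions: 165 − 2Q − 2Q = 0, i.e. Q = 165/4.
Back-substituting: q_O = (58 − 165/4) = 67/4, q_I = (59 − 165/4) = 71/4, q_C = (48 − 165/4) = 27/4.
Price P = 61 - 165/4 = 79/4.
Orion's profit: (79/4 - 3)·(67/4) = 280.5625.

280.56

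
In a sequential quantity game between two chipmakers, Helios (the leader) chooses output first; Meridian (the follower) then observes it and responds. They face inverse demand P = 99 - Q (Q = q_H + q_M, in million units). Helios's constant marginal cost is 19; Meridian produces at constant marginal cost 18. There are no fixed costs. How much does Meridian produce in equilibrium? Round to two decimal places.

The follower Meridian best-responds to any q_H: π_M = (99 - Q)q_M - 18q_M.
Follower FOC: 81 - q_H - 2q_M = 0, so q_M(q_H) = (81 - q_H)/2.
Helios substitutes q_M(q_H) into its own profit: π_H = q_H(99 - q_H - (81 - q_H)/2) - 19q_H = (117/2 - (1/2)q_H)q_H - 19q_H.
The leader's first-order condition 79/2 - q_H = 0 yields q_H = 79/2.
Then q_M = (81 - 79/2)/2 = 83/4.

20.75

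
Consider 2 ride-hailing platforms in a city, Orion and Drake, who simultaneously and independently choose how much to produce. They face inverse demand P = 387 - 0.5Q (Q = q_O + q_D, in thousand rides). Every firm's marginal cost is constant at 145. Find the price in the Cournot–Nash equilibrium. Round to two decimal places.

A representative firm's profit is π_i = q_i(387 - 0.5Q) - 145q_i.
First-order condition (treating rivals' output as given): 242 - q_i - (1/2)q_j = 0.
By symmetry each firm produces the same amount; substituting q_j = q_i yields q_i = 242/(3/2) = 484/3.
Total output Q = 968/3, so price P = 387 - (1/2)·(968/3) = 677/3.

225.67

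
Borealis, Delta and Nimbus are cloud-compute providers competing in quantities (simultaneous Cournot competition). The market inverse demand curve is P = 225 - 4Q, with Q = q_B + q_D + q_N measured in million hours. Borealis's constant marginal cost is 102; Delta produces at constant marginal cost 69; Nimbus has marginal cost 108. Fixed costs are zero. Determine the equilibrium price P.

126

Borealis's profit: π_B = (225 - 4Q)q_B - (102q_B). Setting ∂π_B/∂q_B = 0: 123 - 8q_B - 4(q_D + q_N) = 0.
Delta's profit: π_D = (225 - 4Q)q_D - (69q_D). Setting ∂π_D/∂q_D = 0: 156 - 8q_D - 4(q_B + q_N) = 0.
Nimbus's profit: π_N = (225 - 4Q)q_N - (108q_N). Setting ∂π_N/∂q_N = 0: 117 - 8q_N - 4(q_B + q_D) = 0.
Adding the 3 conditions: 396 − 8Q − 8Q = 0, i.e. Q = 99/4.
Back-substituting: q_B = (123 − 99)/4 = 6, q_D = (156 − 99)/4 = 57/4, q_N = (117 − 99)/4 = 9/2.
Total output Q = 99/4, so price P = 225 - 4·(99/4) = 126.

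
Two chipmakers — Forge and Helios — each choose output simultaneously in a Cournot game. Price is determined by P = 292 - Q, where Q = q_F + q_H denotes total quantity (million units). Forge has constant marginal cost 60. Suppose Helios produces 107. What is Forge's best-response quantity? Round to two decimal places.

With the rival's output fixed at 107, Forge's profit is π_F = (292 - 107 - q_F)q_F - (60q_F) = (185 - q_F)q_F - (60q_F).
∂π_F/∂q_F = 125 - 2q_F = 0, so q_F = 125/2.

62.50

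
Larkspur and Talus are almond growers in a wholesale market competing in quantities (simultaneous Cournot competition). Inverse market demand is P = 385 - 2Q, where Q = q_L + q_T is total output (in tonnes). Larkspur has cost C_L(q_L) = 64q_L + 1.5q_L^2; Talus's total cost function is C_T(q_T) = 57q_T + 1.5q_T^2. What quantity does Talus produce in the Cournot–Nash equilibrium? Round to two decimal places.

Larkspur's profit: π_L = (385 - 2Q)q_L - (64q_L + (3/2)q_L²). Setting ∂π_L/∂q_L = 0: 321 - 7q_L - 2(q_T) = 0.
Talus's profit: π_T = (385 - 2Q)q_T - (57q_T + (3/2)q_T²). Setting ∂π_T/∂q_T = 0: 328 - 7q_T - 2(q_L) = 0.
Best responses: q_L = (321 - 2q_T)/7, q_T = (328 - 2q_L)/7.
Solving the pair: q_L = 1591/45, q_T = 1654/45.

36.76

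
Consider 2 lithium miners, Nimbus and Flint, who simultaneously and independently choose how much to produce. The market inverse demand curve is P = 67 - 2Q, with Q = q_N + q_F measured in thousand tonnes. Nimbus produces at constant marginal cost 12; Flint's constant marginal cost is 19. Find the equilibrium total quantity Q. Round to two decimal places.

Nimbus's profit: π_N = (67 - 2Q)q_N - (12q_N). Setting ∂π_N/∂q_N = 0: 55 - 4q_N - 2(q_F) = 0.
Flint's profit: π_F = (67 - 2Q)q_F - (19q_F). Setting ∂π_F/∂q_F = 0: 48 - 4q_F - 2(q_N) = 0.
Best responses: q_N = (55 - 2q_F)/4, q_F = (48 - 2q_N)/4.
Solving the pair: q_N = 31/3, q_F = 41/6.
Total output Q = 31/3 + 41/6 = 103/6.

17.17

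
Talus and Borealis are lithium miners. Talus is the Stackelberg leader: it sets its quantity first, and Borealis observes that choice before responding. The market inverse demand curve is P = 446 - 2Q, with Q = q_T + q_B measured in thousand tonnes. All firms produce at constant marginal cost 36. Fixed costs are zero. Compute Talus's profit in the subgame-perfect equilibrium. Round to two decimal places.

Solve by backward induction. Given q_T, the follower Borealis maximises π_B = (446 - 2q_T - 2q_B)q_B - 36q_B.
Follower FOC: 410 - 2q_T - 4q_B = 0, so q_B(q_T) = (410 - 2q_T)/4.
The leader anticipates this reaction. Substituting into P = 446 - 2Q gives P = 241 - q_T, so π_T = (241 - q_T)q_T - 36q_T.
Maximising: ∂π_T/∂q_T = 205 - 2q_T = 0, giving q_T = 205/2.
Then q_B = (410 - 2·(205/2))/4 = 205/4.
Price P = 446 - 2·(615/4) = 277/2.
Talus's profit: (277/2 - 36)·(205/2) = 10506.2500.

10506.25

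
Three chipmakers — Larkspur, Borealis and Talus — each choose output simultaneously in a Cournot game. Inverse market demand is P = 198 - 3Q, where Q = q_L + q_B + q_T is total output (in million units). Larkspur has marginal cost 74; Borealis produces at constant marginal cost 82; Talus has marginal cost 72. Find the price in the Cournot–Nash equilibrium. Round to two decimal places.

Larkspur's profit: π_L = (198 - 3Q)q_L - (74q_L). Setting ∂π_L/∂q_L = 0: 124 - 6q_L - 3(q_B + q_T) = 0.
Borealis's first-order condition: 116 - 6q_B - 3(q_L + q_T) = 0.
Talus's first-order condition: 126 - 6q_T - 3(q_L + q_B) = 0.
Adding the 3 conditions: 366 − 6Q − 6Q = 0, i.e. Q = 61/2.
Back-substituting: q_L = (124 − 183/2)/3 = 65/6, q_B = (116 − 183/2)/3 = 49/6, q_T = (126 − 183/2)/3 = 23/2.
Total output Q = 61/2, so price P = 198 - 3·(61/2) = 213/2.

106.50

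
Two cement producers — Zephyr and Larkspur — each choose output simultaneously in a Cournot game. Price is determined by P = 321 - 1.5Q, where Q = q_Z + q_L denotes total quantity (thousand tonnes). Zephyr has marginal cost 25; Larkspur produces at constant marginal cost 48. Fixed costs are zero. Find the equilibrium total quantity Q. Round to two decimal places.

Zephyr's profit: π_Z = (321 - 1.5Q)q_Z - (25q_Z). Setting ∂π_Z/∂q_Z = 0: 296 - 3q_Z - (3/2)(q_L) = 0.
Larkspur's first-order condition: 273 - 3q_L - (3/2)(q_Z) = 0.
So q_Z = (296 - (3/2)q_L)/3 and q_L = (273 - (3/2)q_Z)/3.
Substituting one into the other gives q_Z = 638/9 and q_L = 500/9.
Total output Q = 638/9 + 500/9 = 1138/9.

126.44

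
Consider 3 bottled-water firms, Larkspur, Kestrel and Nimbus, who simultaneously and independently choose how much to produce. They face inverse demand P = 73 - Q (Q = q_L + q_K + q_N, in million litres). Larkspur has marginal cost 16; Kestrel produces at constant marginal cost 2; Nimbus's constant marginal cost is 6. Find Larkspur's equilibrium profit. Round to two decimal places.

68.06

Larkspur's profit: π_L = (73 - Q)q_L - (16q_L). Setting ∂π_L/∂q_L = 0: 57 - 2q_L - (q_K + q_N) = 0.
Kestrel's profit: π_K = (73 - Q)q_K - (2q_K). Setting ∂π_K/∂q_K = 0: 71 - 2q_K - (q_L + q_N) = 0.
Nimbus's first-order condition: 67 - 2q_N - (q_L + q_K) = 0.
Summing all 3 equations gives 195 − 4Q = 0, hence Q = 195/4.
Back-substituting: q_L = (57 − 195/4) = 33/4, q_K = (71 − 195/4) = 89/4, q_N = (67 − 195/4) = 73/4.
Price P = 73 - 195/4 = 97/4.
Larkspur's profit: (97/4 - 16)·(33/4) = 1089/16.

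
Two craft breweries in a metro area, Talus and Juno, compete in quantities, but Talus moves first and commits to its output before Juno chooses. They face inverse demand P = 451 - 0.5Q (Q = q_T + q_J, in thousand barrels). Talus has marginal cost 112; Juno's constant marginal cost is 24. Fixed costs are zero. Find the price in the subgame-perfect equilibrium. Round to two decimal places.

174.75

Solve by backward induction. Given q_T, the follower Juno maximises π_J = (451 - (1/2)q_T - (1/2)q_J)q_J - 24q_J.
∂π_J/∂q_J = 427 - (1/2)q_T - q_J = 0 gives the reaction function q_J = (427 - (1/2)q_T).
Talus substitutes q_J(q_T) into its own profit: π_T = q_T(451 - (1/2)q_T - (427 - (1/2)q_T)/2) - 112q_T = (475/2 - (1/4)q_T)q_T - 112q_T.
Maximising: ∂π_T/∂q_T = 251/2 - (1/2)q_T = 0, giving q_T = 251.
Then q_J = (427 - (1/2)·251) = 603/2.
Total output Q = 1105/2, so price P = 451 - (1/2)·(1105/2) = 699/4.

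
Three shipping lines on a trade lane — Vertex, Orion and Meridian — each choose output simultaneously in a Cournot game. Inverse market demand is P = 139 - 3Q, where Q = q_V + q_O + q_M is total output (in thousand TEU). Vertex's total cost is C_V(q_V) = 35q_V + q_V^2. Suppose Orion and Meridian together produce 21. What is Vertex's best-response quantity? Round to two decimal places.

With rivals' combined output fixed at 21, Vertex's profit is π_V = (139 - 3·21 - 3q_V)q_V - (35q_V + q_V²) = (76 - 3q_V)q_V - (35q_V + q_V²).
∂π_V/∂q_V = 41 - 8q_V = 0, so q_V = 41/8.

5.13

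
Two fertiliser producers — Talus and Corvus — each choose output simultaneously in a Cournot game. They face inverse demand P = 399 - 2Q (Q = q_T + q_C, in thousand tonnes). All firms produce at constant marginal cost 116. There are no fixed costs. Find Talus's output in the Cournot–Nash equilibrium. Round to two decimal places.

Each firm earns π_i = (399 - 2Q)q_i - 116q_i.
Setting ∂π_i/∂q_i = 0 with rivals' quantities fixed: 283 - 4q_i - 2q_j = 0.
By symmetry each firm produces the same amount; substituting q_j = q_i yields q_i = 283/6.

47.17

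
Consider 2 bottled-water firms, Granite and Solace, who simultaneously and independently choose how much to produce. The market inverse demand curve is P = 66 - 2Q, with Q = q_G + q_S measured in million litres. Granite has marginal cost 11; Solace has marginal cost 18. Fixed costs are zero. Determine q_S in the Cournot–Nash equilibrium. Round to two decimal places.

Granite's profit: π_G = (66 - 2Q)q_G - (11q_G). Setting ∂π_G/∂q_G = 0: 55 - 4q_G - 2(q_S) = 0.
Solace's first-order condition: 48 - 4q_S - 2(q_G) = 0.
So q_G = (55 - 2q_S)/4 and q_S = (48 - 2q_G)/4.
Substituting one into the other gives q_G = 31/3 and q_S = 41/6.

6.83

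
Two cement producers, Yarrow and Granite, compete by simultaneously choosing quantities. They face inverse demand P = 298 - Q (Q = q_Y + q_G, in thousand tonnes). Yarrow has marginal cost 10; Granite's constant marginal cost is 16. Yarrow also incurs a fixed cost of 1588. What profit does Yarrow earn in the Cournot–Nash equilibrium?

Yarrow's profit: π_Y = (298 - Q)q_Y - (10q_Y). Setting ∂π_Y/∂q_Y = 0: 288 - 2q_Y - (q_G) = 0.
Granite's profit: π_G = (298 - Q)q_G - (16q_G). Setting ∂π_G/∂q_G = 0: 282 - 2q_G - (q_Y) = 0.
Best responses: q_Y = (288 - q_G)/2, q_G = (282 - q_Y)/2.
Substituting one into the other gives q_Y = 98 and q_G = 92.
Price P = 298 - 190 = 108.
Yarrow's profit: (108 - 10)·98 - 1588 = 8016.

8016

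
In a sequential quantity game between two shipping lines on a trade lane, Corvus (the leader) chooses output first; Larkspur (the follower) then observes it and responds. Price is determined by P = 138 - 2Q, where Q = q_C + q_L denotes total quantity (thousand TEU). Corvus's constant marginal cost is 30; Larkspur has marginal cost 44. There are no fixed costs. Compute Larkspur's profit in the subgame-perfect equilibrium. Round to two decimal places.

136.13

The follower Larkspur best-responds to any q_C: π_L = (138 - 2Q)q_L - 44q_L.
∂π_L/∂q_L = 94 - 2q_C - 4q_L = 0 gives the reaction function q_L = (94 - 2q_C)/4.
Corvus substitutes q_L(q_C) into its own profit: π_C = q_C(138 - 2q_C - (94 - 2q_C)/2) - 30q_C = (91 - q_C)q_C - 30q_C.
Leader FOC: 61 - 2q_C = 0, so q_C = 61/2.
Then q_L = (94 - 2·(61/2))/4 = 33/4.
Price P = 138 - 2·(155/4) = 121/2.
Larkspur's profit: (121/2 - 44)·(33/4) = 1089/8.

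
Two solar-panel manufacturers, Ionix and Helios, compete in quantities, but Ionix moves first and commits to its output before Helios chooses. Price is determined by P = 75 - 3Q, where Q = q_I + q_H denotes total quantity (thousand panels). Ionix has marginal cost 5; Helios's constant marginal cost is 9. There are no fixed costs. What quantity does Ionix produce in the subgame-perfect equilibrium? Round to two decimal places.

12.33

The follower Helios best-responds to any q_I: π_H = (75 - 3Q)q_H - 9q_H.
Follower FOC: 66 - 3q_I - 6q_H = 0, so q_H(q_I) = (66 - 3q_I)/6.
Ionix substitutes q_H(q_I) into its own profit: π_I = q_I(75 - 3q_I - (66 - 3q_I)/2) - 5q_I = (42 - (3/2)q_I)q_I - 5q_I.
The leader's first-order condition 37 - 3q_I = 0 yields q_I = 37/3.
Then q_H = (66 - 3·(37/3))/6 = 29/6.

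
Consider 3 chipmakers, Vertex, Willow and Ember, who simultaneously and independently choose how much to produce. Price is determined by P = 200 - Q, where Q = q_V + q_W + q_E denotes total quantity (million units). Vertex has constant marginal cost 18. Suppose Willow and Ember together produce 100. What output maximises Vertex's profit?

41

With rivals' combined output fixed at 100, Vertex's profit is π_V = (200 - 100 - q_V)q_V - (18q_V) = (100 - q_V)q_V - (18q_V).
∂π_V/∂q_V = 82 - 2q_V = 0, so q_V = 41.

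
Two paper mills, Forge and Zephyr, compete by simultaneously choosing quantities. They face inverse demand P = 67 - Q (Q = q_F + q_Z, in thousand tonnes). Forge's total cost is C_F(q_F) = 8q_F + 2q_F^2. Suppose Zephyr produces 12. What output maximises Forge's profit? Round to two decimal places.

With the rival's output fixed at 12, Forge's profit is π_F = (67 - 12 - q_F)q_F - (8q_F + 2q_F²) = (55 - q_F)q_F - (8q_F + 2q_F²).
∂π_F/∂q_F = 47 - 6q_F = 0, so q_F = 47/6.

7.83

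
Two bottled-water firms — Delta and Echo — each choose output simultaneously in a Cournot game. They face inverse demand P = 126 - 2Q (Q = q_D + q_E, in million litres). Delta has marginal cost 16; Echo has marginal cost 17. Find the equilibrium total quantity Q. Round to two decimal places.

Delta's profit: π_D = (126 - 2Q)q_D - (16q_D). Setting ∂π_D/∂q_D = 0: 110 - 4q_D - 2(q_E) = 0.
Echo's first-order condition: 109 - 4q_E - 2(q_D) = 0.
Best responses: q_D = (110 - 2q_E)/4, q_E = (109 - 2q_D)/4.
Solving the pair: q_D = 37/2, q_E = 18.
Total output Q = 37/2 + 18 = 73/2.

36.50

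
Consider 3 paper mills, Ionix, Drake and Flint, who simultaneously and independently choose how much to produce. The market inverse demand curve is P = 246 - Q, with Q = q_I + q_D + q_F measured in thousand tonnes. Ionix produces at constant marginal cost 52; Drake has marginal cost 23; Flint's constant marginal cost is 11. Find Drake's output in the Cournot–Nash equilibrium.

Ionix's profit: π_I = (246 - Q)q_I - (52q_I). Setting ∂π_I/∂q_I = 0: 194 - 2q_I - (q_D + q_F) = 0.
Drake's profit: π_D = (246 - Q)q_D - (23q_D). Setting ∂π_D/∂q_D = 0: 223 - 2q_D - (q_I + q_F) = 0.
Flint's first-order condition: 235 - 2q_F - (q_I + q_D) = 0.
Summing all 3 equations gives 652 − 4Q = 0, hence Q = 163.
Back-substituting: q_I = (194 − 163) = 31, q_D = (223 − 163) = 60, q_F = (235 − 163) = 72.

60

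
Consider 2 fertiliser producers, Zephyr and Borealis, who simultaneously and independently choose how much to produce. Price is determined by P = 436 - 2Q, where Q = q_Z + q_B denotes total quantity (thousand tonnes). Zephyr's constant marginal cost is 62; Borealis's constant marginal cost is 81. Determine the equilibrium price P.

193

Zephyr's profit: π_Z = (436 - 2Q)q_Z - (62q_Z). Setting ∂π_Z/∂q_Z = 0: 374 - 4q_Z - 2(q_B) = 0.
Borealis's first-order condition: 355 - 4q_B - 2(q_Z) = 0.
Best responses: q_Z = (374 - 2q_B)/4, q_B = (355 - 2q_Z)/4.
Solving the pair: q_Z = 131/2, q_B = 56.
Total output Q = 243/2, so price P = 436 - 2·(243/2) = 193.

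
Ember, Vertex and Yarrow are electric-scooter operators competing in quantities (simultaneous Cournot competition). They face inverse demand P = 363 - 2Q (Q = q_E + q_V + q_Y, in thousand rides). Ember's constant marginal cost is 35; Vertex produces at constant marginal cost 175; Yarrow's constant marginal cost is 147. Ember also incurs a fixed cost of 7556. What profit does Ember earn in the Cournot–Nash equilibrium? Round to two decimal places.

Ember's profit: π_E = (363 - 2Q)q_E - (35q_E). Setting ∂π_E/∂q_E = 0: 328 - 4q_E - 2(q_V + q_Y) = 0.
Vertex's first-order condition: 188 - 4q_V - 2(q_E + q_Y) = 0.
Yarrow's profit: π_Y = (363 - 2Q)q_Y - (147q_Y). Setting ∂π_Y/∂q_Y = 0: 216 - 4q_Y - 2(q_E + q_V) = 0.
Adding the 3 conditions: 732 − 4Q − 4Q = 0, i.e. Q = 183/2.
Back-substituting: q_E = (328 − 183)/2 = 145/2, q_V = (188 − 183)/2 = 5/2, q_Y = (216 − 183)/2 = 33/2.
Price P = 363 - 2·(183/2) = 180.
Ember's profit: (180 - 35)·(145/2) - 7556 = 2956.5000.

2956.50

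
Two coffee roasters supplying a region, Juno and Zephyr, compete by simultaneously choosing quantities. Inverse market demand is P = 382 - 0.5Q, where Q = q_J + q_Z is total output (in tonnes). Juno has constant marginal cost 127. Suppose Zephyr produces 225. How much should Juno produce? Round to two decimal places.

142.50

With the rival's output fixed at 225, Juno's profit is π_J = (382 - (1/2)·225 - (1/2)q_J)q_J - (127q_J) = (539/2 - (1/2)q_J)q_J - (127q_J).
∂π_J/∂q_J = 285/2 - q_J = 0, so q_J = 285/2.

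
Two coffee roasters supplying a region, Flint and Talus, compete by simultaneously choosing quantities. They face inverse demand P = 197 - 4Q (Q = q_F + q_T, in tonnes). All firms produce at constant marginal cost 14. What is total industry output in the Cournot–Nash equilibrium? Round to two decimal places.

30.50

Each firm earns π_i = (197 - 4Q)q_i - 14q_i.
Setting ∂π_i/∂q_i = 0 with rivals' quantities fixed: 183 - 8q_i - 4q_j = 0.
With identical firms every q_j equals q_i, so q_j = q_i and 183 = 12q_i, giving q_i = 61/4.
Total output Q = 61/4 + 61/4 = 61/2.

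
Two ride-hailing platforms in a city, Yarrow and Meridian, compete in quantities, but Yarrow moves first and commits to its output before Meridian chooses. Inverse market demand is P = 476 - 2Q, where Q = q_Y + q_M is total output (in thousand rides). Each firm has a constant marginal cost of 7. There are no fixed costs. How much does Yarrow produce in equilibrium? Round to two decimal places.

The follower Meridian best-responds to any q_Y: π_M = (476 - 2Q)q_M - 7q_M.
∂π_M/∂q_M = 469 - 2q_Y - 4q_M = 0 gives the reaction function q_M = (469 - 2q_Y)/4.
Yarrow substitutes q_M(q_Y) into its own profit: π_Y = q_Y(476 - 2q_Y - (469 - 2q_Y)/2) - 7q_Y = (483/2 - q_Y)q_Y - 7q_Y.
The leader's first-order condition 469/2 - 2q_Y = 0 yields q_Y = 469/4.
Then q_M = (469 - 2·(469/4))/4 = 469/8.

117.25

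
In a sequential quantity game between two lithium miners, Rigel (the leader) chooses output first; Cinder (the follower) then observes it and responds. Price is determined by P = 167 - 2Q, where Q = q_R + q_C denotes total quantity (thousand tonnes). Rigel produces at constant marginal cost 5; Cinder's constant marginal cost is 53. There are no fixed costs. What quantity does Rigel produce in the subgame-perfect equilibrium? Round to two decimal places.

52.50

Solve by backward induction. Given q_R, the follower Cinder maximises π_C = (167 - 2q_R - 2q_C)q_C - 53q_C.
Setting the follower's marginal profit to zero, 114 - 2q_R - 4q_C = 0, i.e. q_C = (114 - 2q_R)/4.
Rigel substitutes q_C(q_R) into its own profit: π_R = q_R(167 - 2q_R - (114 - 2q_R)/2) - 5q_R = (110 - q_R)q_R - 5q_R.
Maximising: ∂π_R/∂q_R = 105 - 2q_R = 0, giving q_R = 105/2.
Then q_C = (114 - 2·(105/2))/4 = 9/4.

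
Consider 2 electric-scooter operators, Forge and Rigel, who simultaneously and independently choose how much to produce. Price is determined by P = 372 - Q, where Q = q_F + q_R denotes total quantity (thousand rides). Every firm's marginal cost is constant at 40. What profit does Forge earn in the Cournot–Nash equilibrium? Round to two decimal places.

12247.11

Each firm earns π_i = (372 - Q)q_i - 40q_i.
Setting ∂π_i/∂q_i = 0 with rivals' quantities fixed: 332 - 2q_i - q_j = 0.
By symmetry each firm produces the same amount; substituting q_j = q_i yields q_i = 332/3.
Price P = 372 - 664/3 = 452/3.
Forge's profit: (452/3 - 40)·(332/3) = 12247.1111.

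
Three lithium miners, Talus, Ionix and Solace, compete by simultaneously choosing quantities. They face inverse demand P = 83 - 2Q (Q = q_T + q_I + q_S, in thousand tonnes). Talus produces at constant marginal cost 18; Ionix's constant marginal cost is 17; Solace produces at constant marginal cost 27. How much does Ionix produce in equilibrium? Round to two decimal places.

Talus's profit: π_T = (83 - 2Q)q_T - (18q_T). Setting ∂π_T/∂q_T = 0: 65 - 4q_T - 2(q_I + q_S) = 0.
Ionix's profit: π_I = (83 - 2Q)q_I - (17q_I). Setting ∂π_I/∂q_I = 0: 66 - 4q_I - 2(q_T + q_S) = 0.
Solace's first-order condition: 56 - 4q_S - 2(q_T + q_I) = 0.
Adding the 3 first-order conditions: 187 − 8Q = 0, so Q = 187/8.
Back-substituting: q_T = (65 − 187/4)/2 = 73/8, q_I = (66 − 187/4)/2 = 77/8, q_S = (56 − 187/4)/2 = 37/8.

9.63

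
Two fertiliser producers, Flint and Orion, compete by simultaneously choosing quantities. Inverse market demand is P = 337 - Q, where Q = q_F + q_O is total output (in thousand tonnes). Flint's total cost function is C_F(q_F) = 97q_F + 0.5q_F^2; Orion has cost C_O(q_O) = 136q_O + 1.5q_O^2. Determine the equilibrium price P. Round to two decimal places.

239.71

Flint's profit: π_F = (337 - Q)q_F - (97q_F + (1/2)q_F²). Setting ∂π_F/∂q_F = 0: 240 - 3q_F - (q_O) = 0.
Orion's profit: π_O = (337 - Q)q_O - (136q_O + (3/2)q_O²). Setting ∂π_O/∂q_O = 0: 201 - 5q_O - (q_F) = 0.
Best responses: q_F = (240 - q_O)/3, q_O = (201 - q_F)/5.
Substituting one into the other gives q_F = 999/14 and q_O = 363/14.
Total output Q = 681/7, so price P = 337 - 681/7 = 1678/7.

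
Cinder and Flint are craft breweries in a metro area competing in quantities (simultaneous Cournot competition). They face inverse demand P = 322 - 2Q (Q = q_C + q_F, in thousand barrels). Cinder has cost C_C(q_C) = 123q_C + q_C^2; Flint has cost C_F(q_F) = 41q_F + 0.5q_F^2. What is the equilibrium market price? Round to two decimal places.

Cinder's profit: π_C = (322 - 2Q)q_C - (123q_C + q_C²). Setting ∂π_C/∂q_C = 0: 199 - 6q_C - 2(q_F) = 0.
Flint's profit: π_F = (322 - 2Q)q_F - (41q_F + (1/2)q_F²). Setting ∂π_F/∂q_F = 0: 281 - 5q_F - 2(q_C) = 0.
Best responses: q_C = (199 - 2q_F)/6, q_F = (281 - 2q_C)/5.
Solving the pair: q_C = 433/26, q_F = 644/13.
Total output Q = 1721/26, so price P = 322 - 2·(1721/26) = 189.6154.

189.62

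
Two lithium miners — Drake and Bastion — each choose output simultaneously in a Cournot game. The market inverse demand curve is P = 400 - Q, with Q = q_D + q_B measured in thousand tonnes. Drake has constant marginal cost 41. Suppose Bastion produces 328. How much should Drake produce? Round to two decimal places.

15.50

With the rival's output fixed at 328, Drake's profit is π_D = (400 - 328 - q_D)q_D - (41q_D) = (72 - q_D)q_D - (41q_D).
∂π_D/∂q_D = 31 - 2q_D = 0, so q_D = 31/2.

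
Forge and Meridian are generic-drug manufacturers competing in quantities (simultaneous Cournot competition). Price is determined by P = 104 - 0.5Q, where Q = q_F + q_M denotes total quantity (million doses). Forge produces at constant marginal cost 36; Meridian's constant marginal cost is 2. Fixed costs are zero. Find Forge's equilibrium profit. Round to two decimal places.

256.89

Forge's profit: π_F = (104 - 0.5Q)q_F - (36q_F). Setting ∂π_F/∂q_F = 0: 68 - q_F - (1/2)(q_M) = 0.
Meridian's first-order condition: 102 - q_M - (1/2)(q_F) = 0.
Best responses: q_F = (68 - (1/2)q_M), q_M = (102 - (1/2)q_F).
Solving the pair: q_F = 68/3, q_M = 272/3.
Price P = 104 - (1/2)·(340/3) = 142/3.
Forge's profit: (142/3 - 36)·(68/3) = 256.8889.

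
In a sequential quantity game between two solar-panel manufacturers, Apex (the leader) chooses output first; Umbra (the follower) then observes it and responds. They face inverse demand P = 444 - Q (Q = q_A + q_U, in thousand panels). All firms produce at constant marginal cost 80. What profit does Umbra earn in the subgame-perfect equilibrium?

8281

Solve by backward induction. Given q_A, the follower Umbra maximises π_U = (444 - q_A - q_U)q_U - 80q_U.
∂π_U/∂q_U = 364 - q_A - 2q_U = 0 gives the reaction function q_U = (364 - q_A)/2.
Apex substitutes q_U(q_A) into its own profit: π_A = q_A(444 - q_A - (364 - q_A)/2) - 80q_A = (262 - (1/2)q_A)q_A - 80q_A.
Leader FOC: 182 - q_A = 0, so q_A = 182.
Then q_U = (364 - 182)/2 = 91.
Price P = 444 - 273 = 171.
Umbra's profit: (171 - 80)·91 = 8281.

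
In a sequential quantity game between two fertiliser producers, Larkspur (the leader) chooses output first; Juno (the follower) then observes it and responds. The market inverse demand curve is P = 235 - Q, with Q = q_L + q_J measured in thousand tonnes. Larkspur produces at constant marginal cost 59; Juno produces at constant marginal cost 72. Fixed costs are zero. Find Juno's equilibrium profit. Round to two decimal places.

1173.06

Solve by backward induction. Given q_L, the follower Juno maximises π_J = (235 - q_L - q_J)q_J - 72q_J.
Setting the follower's marginal profit to zero, 163 - q_L - 2q_J = 0, i.e. q_J = (163 - q_L)/2.
The leader anticipates this reaction. Substituting into P = 235 - Q gives P = 307/2 - (1/2)q_L, so π_L = (307/2 - (1/2)q_L)q_L - 59q_L.
Leader FOC: 189/2 - q_L = 0, so q_L = 189/2.
Then q_J = (163 - 189/2)/2 = 137/4.
Price P = 235 - 515/4 = 425/4.
Juno's profit: (425/4 - 72)·(137/4) = 1173.0625.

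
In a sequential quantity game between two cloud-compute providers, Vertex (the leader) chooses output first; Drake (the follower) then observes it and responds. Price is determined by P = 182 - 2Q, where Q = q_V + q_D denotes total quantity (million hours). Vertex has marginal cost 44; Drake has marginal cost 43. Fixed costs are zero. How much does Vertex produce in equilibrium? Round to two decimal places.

Solve by backward induction. Given q_V, the follower Drake maximises π_D = (182 - 2q_V - 2q_D)q_D - 43q_D.
∂π_D/∂q_D = 139 - 2q_V - 4q_D = 0 gives the reaction function q_D = (139 - 2q_V)/4.
Vertex substitutes q_D(q_V) into its own profit: π_V = q_V(182 - 2q_V - (139 - 2q_V)/2) - 44q_V = (225/2 - q_V)q_V - 44q_V.
Maximising: ∂π_V/∂q_V = 137/2 - 2q_V = 0, giving q_V = 137/4.
Then q_D = (139 - 2·(137/4))/4 = 141/8.

34.25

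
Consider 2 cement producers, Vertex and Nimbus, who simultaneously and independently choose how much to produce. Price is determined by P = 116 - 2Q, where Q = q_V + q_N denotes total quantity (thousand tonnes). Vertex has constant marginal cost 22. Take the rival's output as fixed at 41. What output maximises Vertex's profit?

With the rival's output fixed at 41, Vertex's profit is π_V = (116 - 2·41 - 2q_V)q_V - (22q_V) = (34 - 2q_V)q_V - (22q_V).
∂π_V/∂q_V = 12 - 4q_V = 0, so q_V = 3.

3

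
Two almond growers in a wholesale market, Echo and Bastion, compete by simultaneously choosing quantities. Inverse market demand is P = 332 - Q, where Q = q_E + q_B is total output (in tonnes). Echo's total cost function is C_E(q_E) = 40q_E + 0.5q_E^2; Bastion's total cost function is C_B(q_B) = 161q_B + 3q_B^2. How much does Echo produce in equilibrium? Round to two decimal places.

Echo's profit: π_E = (332 - Q)q_E - (40q_E + (1/2)q_E²). Setting ∂π_E/∂q_E = 0: 292 - 3q_E - (q_B) = 0.
Bastion's first-order condition: 171 - 8q_B - (q_E) = 0.
So q_E = (292 - q_B)/3 and q_B = (171 - q_E)/8.
Substituting one into the other gives q_E = 94.1304 and q_B = 221/23.

94.13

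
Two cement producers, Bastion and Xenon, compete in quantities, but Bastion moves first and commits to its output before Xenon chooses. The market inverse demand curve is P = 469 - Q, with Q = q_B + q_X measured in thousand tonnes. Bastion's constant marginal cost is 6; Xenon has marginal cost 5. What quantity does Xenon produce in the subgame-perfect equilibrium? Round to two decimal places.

116.50

The follower Xenon best-responds to any q_B: π_X = (469 - Q)q_X - 5q_X.
Follower FOC: 464 - q_B - 2q_X = 0, so q_X(q_B) = (464 - q_B)/2.
The leader anticipates this reaction. Substituting into P = 469 - Q gives P = 237 - (1/2)q_B, so π_B = (237 - (1/2)q_B)q_B - 6q_B.
The leader's first-order condition 231 - q_B = 0 yields q_B = 231.
Then q_X = (464 - 231)/2 = 233/2.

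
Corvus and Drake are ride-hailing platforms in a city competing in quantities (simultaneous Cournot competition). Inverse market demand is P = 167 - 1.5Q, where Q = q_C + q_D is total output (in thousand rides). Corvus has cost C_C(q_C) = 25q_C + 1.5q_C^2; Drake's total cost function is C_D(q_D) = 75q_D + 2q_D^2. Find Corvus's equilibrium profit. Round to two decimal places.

Corvus's profit: π_C = (167 - 1.5Q)q_C - (25q_C + (3/2)q_C²). Setting ∂π_C/∂q_C = 0: 142 - 6q_C - (3/2)(q_D) = 0.
Drake's profit: π_D = (167 - 1.5Q)q_D - (75q_D + 2q_D²). Setting ∂π_D/∂q_D = 0: 92 - 7q_D - (3/2)(q_C) = 0.
Best responses: q_C = (142 - (3/2)q_D)/6, q_D = (92 - (3/2)q_C)/7.
Solving the pair: q_C = 21.5346, q_D = 452/53.
Price P = 167 - (3/2)·30.0629 = 121.9057.
Corvus's profit: 121.9057·21.5346 - 25·21.5346 - (3/2)·21.5346² = 1391.2159.

1391.22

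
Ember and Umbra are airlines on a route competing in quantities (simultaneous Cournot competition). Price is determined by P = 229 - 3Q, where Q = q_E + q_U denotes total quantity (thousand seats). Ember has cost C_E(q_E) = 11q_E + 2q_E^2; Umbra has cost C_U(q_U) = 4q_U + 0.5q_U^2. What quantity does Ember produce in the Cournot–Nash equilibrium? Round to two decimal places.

13.95

Ember's profit: π_E = (229 - 3Q)q_E - (11q_E + 2q_E²). Setting ∂π_E/∂q_E = 0: 218 - 10q_E - 3(q_U) = 0.
Umbra's first-order condition: 225 - 7q_U - 3(q_E) = 0.
So q_E = (218 - 3q_U)/10 and q_U = (225 - 3q_E)/7.
Solving the pair: q_E = 851/61, q_U = 1596/61.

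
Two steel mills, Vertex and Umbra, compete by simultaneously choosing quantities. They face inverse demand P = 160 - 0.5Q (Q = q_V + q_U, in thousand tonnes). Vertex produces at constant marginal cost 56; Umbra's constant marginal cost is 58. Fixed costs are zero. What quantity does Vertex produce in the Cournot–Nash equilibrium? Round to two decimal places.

Vertex's profit: π_V = (160 - 0.5Q)q_V - (56q_V). Setting ∂π_V/∂q_V = 0: 104 - q_V - (1/2)(q_U) = 0.
Umbra's profit: π_U = (160 - 0.5Q)q_U - (58q_U). Setting ∂π_U/∂q_U = 0: 102 - q_U - (1/2)(q_V) = 0.
So q_V = (104 - (1/2)q_U) and q_U = (102 - (1/2)q_V).
Substituting one into the other gives q_V = 212/3 and q_U = 200/3.

70.67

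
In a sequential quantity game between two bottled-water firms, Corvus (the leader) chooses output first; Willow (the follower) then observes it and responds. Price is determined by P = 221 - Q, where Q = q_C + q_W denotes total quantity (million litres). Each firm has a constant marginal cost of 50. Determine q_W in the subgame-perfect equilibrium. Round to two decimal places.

The follower Willow best-responds to any q_C: π_W = (221 - Q)q_W - 50q_W.
∂π_W/∂q_W = 171 - q_C - 2q_W = 0 gives the reaction function q_W = (171 - q_C)/2.
Corvus substitutes q_W(q_C) into its own profit: π_C = q_C(221 - q_C - (171 - q_C)/2) - 50q_C = (271/2 - (1/2)q_C)q_C - 50q_C.
The leader's first-order condition 171/2 - q_C = 0 yields q_C = 171/2.
Then q_W = (171 - 171/2)/2 = 171/4.

42.75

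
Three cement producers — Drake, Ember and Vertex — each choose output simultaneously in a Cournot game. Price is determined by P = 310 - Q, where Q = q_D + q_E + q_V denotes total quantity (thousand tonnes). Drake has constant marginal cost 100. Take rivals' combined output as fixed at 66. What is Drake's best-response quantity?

With rivals' combined output fixed at 66, Drake's profit is π_D = (310 - 66 - q_D)q_D - (100q_D) = (244 - q_D)q_D - (100q_D).
∂π_D/∂q_D = 144 - 2q_D = 0, so q_D = 72.

72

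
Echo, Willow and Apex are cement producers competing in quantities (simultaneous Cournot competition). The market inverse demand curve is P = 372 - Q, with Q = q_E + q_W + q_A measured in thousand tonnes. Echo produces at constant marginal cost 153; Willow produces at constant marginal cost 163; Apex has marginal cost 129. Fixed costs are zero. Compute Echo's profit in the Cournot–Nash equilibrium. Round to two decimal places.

Echo's profit: π_E = (372 - Q)q_E - (153q_E). Setting ∂π_E/∂q_E = 0: 219 - 2q_E - (q_W + q_A) = 0.
Willow's first-order condition: 209 - 2q_W - (q_E + q_A) = 0.
Apex's profit: π_A = (372 - Q)q_A - (129q_A). Setting ∂π_A/∂q_A = 0: 243 - 2q_A - (q_E + q_W) = 0.
Adding the 3 conditions: 671 − 2Q − 2Q = 0, i.e. Q = 671/4.
Back-substituting: q_E = (219 − 671/4) = 205/4, q_W = (209 − 671/4) = 165/4, q_A = (243 − 671/4) = 301/4.
Price P = 372 - 671/4 = 817/4.
Echo's profit: (817/4 - 153)·(205/4) = 2626.5625.

2626.56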